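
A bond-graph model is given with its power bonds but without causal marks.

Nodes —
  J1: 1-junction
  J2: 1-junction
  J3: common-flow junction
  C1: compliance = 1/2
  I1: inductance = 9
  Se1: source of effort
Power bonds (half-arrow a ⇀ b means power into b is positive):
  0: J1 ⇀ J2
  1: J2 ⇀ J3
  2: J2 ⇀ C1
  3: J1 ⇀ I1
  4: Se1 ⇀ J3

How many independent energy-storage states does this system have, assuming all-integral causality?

b4 →J3  (Se1 (Se) sets effort on bond)
b1 →J2  (J3: last free bond brings flow in)
b2 →J2  (C1: C, integral causality)
b0 →J1  (J2 needs exactly one f-in)
b3 →I1  (closing 1-jn rule on J1)

2  (C1, I1 all integral)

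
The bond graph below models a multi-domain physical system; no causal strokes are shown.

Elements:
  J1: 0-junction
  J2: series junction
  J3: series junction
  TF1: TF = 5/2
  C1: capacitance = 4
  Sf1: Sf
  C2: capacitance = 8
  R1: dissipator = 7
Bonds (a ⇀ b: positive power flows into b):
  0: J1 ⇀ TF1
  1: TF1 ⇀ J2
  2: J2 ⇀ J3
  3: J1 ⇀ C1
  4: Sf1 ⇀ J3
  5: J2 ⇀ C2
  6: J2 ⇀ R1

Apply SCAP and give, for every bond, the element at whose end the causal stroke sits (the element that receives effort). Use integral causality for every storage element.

β4 stroke at Sf1  (source Sf1 imposes f)
β2 stroke at J3  (J3: bond 4 brought flow, rest push out)
β1 stroke at J2  (J2 flow already set via bond 2)
β5 stroke at J2  (J2: bond 2 brought flow, rest push out)
β6 stroke at J2  (1-jn J2 has f-setter on 2)
β0 stroke at TF1  (TF TF1: opposite of bond 1)
β3 stroke at J1  (only one effort-in slot at J1)

β0 stroke at TF1
β1 stroke at J2
β2 stroke at J3
β3 stroke at J1
β4 stroke at Sf1
β5 stroke at J2
β6 stroke at J2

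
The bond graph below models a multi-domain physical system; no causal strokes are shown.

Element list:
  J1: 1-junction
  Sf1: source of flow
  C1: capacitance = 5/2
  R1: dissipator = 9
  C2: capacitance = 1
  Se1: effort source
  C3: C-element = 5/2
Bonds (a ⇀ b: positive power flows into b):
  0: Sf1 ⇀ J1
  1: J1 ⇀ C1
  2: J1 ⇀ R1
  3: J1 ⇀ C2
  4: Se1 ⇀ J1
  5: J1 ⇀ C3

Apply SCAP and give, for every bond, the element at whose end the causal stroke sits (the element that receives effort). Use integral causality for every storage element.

#0 →Sf1
#1 →J1
#2 →J1
#3 →J1
#4 →J1
#5 →J1

b0 stroke→Sf1  (Sf1 (Sf) sets flow on bond)
b4 stroke→J1  (source Se1 imposes e)
b1 stroke→J1  (common-f at J1 fixed by 0)
b2 stroke→J1  (1-jn J1 has f-setter on 0)
b3 stroke→J1  (J1 flow already set via bond 0)
b5 stroke→J1  (common-f at J1 fixed by 0)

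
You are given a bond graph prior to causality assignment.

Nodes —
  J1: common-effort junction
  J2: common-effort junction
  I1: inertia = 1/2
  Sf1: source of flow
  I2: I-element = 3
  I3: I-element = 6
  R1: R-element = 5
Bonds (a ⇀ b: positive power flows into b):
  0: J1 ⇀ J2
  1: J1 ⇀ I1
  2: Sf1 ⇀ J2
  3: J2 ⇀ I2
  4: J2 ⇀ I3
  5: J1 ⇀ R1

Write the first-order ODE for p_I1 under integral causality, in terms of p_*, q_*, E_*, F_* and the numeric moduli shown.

#2 |Sf1  (source Sf1 imposes f)
#1 |I1  (I1: I, integral causality)
#3 |I2  (I2 integral (f out))
#4 |I3  (I3 integral (f out))
#0 |J2  (closing 0-jn rule on J2)
#5 |J1  (J1: last free bond brings effort in)

dp_I1/dt = 5*F_Sf1 - 10*p_I1 - 5*p_I2/3 - 5*p_I3/6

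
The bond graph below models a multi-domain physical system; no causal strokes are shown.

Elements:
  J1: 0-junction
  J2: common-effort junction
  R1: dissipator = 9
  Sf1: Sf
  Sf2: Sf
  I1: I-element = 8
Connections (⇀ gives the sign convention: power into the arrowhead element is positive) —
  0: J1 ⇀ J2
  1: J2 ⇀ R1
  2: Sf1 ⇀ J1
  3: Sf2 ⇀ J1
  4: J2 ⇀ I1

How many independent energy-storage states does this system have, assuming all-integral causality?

1  (I1 all integral)

β2 stroke at Sf1  (Sf1 fixes flow; stroke at Sf1)
β3 stroke at Sf2  (Sf2 (Sf) sets flow on bond)
β0 stroke at J1  (J1 needs exactly one e-in)
β4 stroke at I1  (prefer integral on I1)
β1 stroke at J2  (closing 0-jn rule on J2)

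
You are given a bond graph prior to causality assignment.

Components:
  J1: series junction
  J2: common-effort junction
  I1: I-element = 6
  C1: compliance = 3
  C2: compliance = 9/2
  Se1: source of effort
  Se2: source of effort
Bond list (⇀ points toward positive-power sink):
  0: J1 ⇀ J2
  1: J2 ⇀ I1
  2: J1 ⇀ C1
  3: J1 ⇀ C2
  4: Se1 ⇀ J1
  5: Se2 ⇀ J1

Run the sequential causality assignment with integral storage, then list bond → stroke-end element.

b0 |J2
b1 |I1
b2 |J1
b3 |J1
b4 |J1
b5 |J1

#4 →J1  (Se1 fixes effort; stroke away)
#5 →J1  (Se2: effort source, stroke at far end)
#1 →I1  (I1 outputs flow p/I1)
#0 →J2  (J2: last free bond brings effort in)
#2 →J1  (J1: bond 0 brought flow, rest push out)
#3 →J1  (1-jn J1 has f-setter on 0)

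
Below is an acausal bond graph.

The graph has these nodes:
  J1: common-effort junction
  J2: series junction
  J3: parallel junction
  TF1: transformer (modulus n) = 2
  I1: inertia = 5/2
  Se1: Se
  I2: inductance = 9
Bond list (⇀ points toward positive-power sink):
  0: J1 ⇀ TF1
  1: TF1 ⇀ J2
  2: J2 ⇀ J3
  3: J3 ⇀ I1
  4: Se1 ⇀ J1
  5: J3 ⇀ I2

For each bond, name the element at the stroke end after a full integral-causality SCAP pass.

bond 4 →J1  (Se1 fixes effort; stroke away)
bond 0 →TF1  (J1: bond 4 brought effort, rest push out)
bond 1 →J2  (TF TF1: opposite of bond 0)
bond 2 →J3  (J2 needs exactly one f-in)
bond 3 →I1  (J3 effort already set via bond 2)
bond 5 →I2  (0-jn J3 has e-setter on 2)

bond 0 stroke at TF1
bond 1 stroke at J2
bond 2 stroke at J3
bond 3 stroke at I1
bond 4 stroke at J1
bond 5 stroke at I2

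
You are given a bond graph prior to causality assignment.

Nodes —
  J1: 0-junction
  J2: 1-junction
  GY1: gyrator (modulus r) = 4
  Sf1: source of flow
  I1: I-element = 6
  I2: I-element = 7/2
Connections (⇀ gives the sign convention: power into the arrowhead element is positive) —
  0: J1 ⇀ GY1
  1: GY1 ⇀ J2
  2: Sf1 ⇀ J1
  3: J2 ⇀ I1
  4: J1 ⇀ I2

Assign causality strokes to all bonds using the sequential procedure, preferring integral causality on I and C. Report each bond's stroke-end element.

bond 0 →J1
bond 1 →J2
bond 2 →Sf1
bond 3 →I1
bond 4 →I2

b2 stroke at Sf1  (Sf1: flow source, stroke at near end)
b3 stroke at I1  (prefer integral on I1)
b1 stroke at J2  (common-f at J2 fixed by 3)
b0 stroke at J1  (GY GY1: same side as bond 1)
b4 stroke at I2  (J1 effort already set via bond 0)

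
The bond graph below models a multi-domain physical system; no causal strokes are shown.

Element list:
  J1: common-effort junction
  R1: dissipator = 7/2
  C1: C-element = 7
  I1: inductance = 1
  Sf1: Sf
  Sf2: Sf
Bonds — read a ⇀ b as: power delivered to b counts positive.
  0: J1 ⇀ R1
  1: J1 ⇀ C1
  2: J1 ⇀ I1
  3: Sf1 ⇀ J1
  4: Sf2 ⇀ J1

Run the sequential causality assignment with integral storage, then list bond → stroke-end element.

b0 →R1
b1 →J1
b2 →I1
b3 →Sf1
b4 →Sf2

β3 stroke at Sf1  (source Sf1 imposes f)
β4 stroke at Sf2  (Sf2 (Sf) sets flow on bond)
β1 stroke at J1  (prefer integral on C1)
β0 stroke at R1  (0-jn J1 has e-setter on 1)
β2 stroke at I1  (J1 effort already set via bond 1)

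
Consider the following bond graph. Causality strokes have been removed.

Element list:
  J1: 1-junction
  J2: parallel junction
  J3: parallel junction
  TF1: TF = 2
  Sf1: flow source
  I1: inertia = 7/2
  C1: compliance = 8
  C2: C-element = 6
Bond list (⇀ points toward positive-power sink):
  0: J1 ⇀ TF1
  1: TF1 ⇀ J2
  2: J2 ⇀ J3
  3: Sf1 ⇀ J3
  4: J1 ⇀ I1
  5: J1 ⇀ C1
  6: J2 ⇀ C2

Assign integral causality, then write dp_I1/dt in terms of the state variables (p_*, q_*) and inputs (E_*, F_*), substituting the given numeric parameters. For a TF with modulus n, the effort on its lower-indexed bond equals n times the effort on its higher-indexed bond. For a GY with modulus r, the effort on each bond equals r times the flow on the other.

dp_I1/dt = -q_C1/8 - q_C2/3

β3 |Sf1  (source Sf1 imposes f)
β2 |J3  (only one effort-in slot at J3)
β4 |I1  (prefer integral on I1)
β0 |J1  (common-f at J1 fixed by 4)
β5 |J1  (common-f at J1 fixed by 4)
β1 |TF1  (TF TF1: opposite of bond 0)
β6 |J2  (closing 0-jn rule on J2)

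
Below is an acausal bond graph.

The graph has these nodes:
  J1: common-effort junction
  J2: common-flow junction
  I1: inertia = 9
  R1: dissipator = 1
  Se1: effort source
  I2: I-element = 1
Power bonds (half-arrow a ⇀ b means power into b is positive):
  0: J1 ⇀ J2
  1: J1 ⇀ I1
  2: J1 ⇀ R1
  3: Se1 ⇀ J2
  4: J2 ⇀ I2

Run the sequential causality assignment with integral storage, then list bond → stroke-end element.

β3 stroke→J2  (source Se1 imposes e)
β1 stroke→I1  (prefer integral on I1)
β4 stroke→I2  (I2: I, integral causality)
β0 stroke→J2  (1-jn J2 has f-setter on 4)
β2 stroke→J1  (only one effort-in slot at J1)

#0 stroke at J2
#1 stroke at I1
#2 stroke at J1
#3 stroke at J2
#4 stroke at I2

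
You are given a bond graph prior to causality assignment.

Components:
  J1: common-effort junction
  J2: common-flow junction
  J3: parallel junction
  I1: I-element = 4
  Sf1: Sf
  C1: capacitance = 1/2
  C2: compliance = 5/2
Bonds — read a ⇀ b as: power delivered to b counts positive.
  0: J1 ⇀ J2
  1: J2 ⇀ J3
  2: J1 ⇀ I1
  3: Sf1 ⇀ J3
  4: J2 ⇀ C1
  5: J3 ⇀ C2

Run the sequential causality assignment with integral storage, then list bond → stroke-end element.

#0 stroke→J1
#1 stroke→J2
#2 stroke→I1
#3 stroke→Sf1
#4 stroke→J2
#5 stroke→J3

#3 |Sf1  (Sf1 (Sf) sets flow on bond)
#2 |I1  (I1 outputs flow p/I1)
#0 |J1  (closing 0-jn rule on J1)
#1 |J2  (1-jn J2 has f-setter on 0)
#4 |J2  (common-f at J2 fixed by 0)
#5 |J3  (J3 needs exactly one e-in)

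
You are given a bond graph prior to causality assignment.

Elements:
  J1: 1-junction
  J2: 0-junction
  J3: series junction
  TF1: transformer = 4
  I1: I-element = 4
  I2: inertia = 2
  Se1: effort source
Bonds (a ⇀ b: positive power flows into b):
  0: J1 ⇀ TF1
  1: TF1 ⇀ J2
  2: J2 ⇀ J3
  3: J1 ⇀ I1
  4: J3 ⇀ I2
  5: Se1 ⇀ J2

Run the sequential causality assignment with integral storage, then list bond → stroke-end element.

#0 |J1
#1 |TF1
#2 |J3
#3 |I1
#4 |I2
#5 |J2

b5 →J2  (Se1 fixes effort; stroke away)
b1 →TF1  (0-jn J2 has e-setter on 5)
b2 →J3  (J2 effort already set via bond 5)
b4 →I2  (J3: last free bond brings flow in)
b0 →J1  (through TF1, causality passes straight; one stroke at TF1)
b3 →I1  (J1: last free bond brings flow in)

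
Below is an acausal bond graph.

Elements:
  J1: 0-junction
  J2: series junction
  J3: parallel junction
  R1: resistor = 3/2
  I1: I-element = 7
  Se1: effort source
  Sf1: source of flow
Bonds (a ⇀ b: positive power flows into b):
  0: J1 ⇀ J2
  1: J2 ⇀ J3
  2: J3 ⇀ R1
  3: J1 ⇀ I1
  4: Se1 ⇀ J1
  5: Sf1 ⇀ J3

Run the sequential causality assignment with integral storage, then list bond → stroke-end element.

#4 |J1  (Se1 (Se) sets effort on bond)
#5 |Sf1  (Sf1 (Sf) sets flow on bond)
#0 |J2  (J1: bond 4 brought effort, rest push out)
#3 |I1  (0-jn J1 has e-setter on 4)
#1 |J3  (closing 1-jn rule on J2)
#2 |R1  (common-e at J3 fixed by 1)

#0 →J2
#1 →J3
#2 →R1
#3 →I1
#4 →J1
#5 →Sf1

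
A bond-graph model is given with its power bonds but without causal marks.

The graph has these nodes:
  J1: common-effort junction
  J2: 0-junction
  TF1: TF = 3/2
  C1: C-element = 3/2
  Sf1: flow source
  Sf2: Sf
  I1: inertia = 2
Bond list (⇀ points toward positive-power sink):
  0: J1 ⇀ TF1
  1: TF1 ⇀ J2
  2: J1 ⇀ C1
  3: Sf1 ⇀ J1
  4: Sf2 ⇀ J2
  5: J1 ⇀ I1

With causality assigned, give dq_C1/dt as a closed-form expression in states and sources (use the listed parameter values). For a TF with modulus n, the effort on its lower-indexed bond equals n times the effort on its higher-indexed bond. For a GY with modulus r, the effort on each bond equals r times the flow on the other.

#3 stroke at Sf1  (Sf1: flow source, stroke at near end)
#4 stroke at Sf2  (Sf2: flow source, stroke at near end)
#1 stroke at J2  (closing 0-jn rule on J2)
#0 stroke at TF1  (TF TF1: opposite of bond 1)
#2 stroke at J1  (C1: C, integral causality)
#5 stroke at I1  (0-jn J1 has e-setter on 2)

dq_C1/dt = F_Sf1 + 2*F_Sf2/3 - p_I1/2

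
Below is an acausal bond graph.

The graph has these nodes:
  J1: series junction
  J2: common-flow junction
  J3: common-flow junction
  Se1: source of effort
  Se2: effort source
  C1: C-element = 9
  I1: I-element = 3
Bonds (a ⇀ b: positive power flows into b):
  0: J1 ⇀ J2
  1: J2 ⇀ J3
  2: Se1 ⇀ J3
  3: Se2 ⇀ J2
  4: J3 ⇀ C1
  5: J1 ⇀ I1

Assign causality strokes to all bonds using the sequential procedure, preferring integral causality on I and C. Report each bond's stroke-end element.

bond 0 stroke→J1
bond 1 stroke→J2
bond 2 stroke→J3
bond 3 stroke→J2
bond 4 stroke→J3
bond 5 stroke→I1

#2 stroke at J3  (source Se1 imposes e)
#3 stroke at J2  (Se2: effort source, stroke at far end)
#4 stroke at J3  (C1 integral (e out))
#1 stroke at J2  (closing 1-jn rule on J3)
#0 stroke at J1  (closing 1-jn rule on J2)
#5 stroke at I1  (J1: last free bond brings flow in)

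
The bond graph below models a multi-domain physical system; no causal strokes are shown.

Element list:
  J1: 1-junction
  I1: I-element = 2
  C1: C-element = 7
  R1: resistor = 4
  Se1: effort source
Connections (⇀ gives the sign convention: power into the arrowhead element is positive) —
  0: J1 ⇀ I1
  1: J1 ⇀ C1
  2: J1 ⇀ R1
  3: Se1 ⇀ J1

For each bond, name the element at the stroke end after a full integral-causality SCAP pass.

β3 stroke at J1  (Se1 fixes effort; stroke away)
β0 stroke at I1  (I1 integral (f out))
β1 stroke at J1  (J1 flow already set via bond 0)
β2 stroke at J1  (J1 flow already set via bond 0)

#0 →I1
#1 →J1
#2 →J1
#3 →J1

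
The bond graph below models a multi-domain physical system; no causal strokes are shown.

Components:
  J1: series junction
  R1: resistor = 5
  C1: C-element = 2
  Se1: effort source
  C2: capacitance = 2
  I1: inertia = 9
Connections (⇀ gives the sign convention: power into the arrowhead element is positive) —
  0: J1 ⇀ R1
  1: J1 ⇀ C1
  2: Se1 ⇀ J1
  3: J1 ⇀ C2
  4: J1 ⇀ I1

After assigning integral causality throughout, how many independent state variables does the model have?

3  (C1, C2, I1 all integral)

#2 stroke at J1  (Se1 fixes effort; stroke away)
#1 stroke at J1  (C1 outputs effort q/C1)
#3 stroke at J1  (C2: C, integral causality)
#4 stroke at I1  (I1 outputs flow p/I1)
#0 stroke at J1  (J1 flow already set via bond 4)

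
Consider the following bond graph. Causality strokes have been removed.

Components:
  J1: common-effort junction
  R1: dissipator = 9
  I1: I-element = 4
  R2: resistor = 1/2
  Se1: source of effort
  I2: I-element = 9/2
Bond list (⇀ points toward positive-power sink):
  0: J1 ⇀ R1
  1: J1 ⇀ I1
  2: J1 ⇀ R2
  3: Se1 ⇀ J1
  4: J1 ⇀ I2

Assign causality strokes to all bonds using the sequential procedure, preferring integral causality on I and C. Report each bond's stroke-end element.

bond 0 |R1
bond 1 |I1
bond 2 |R2
bond 3 |J1
bond 4 |I2

bond 3 |J1  (Se1 (Se) sets effort on bond)
bond 0 |R1  (0-jn J1 has e-setter on 3)
bond 1 |I1  (J1: bond 3 brought effort, rest push out)
bond 2 |R2  (common-e at J1 fixed by 3)
bond 4 |I2  (J1: bond 3 brought effort, rest push out)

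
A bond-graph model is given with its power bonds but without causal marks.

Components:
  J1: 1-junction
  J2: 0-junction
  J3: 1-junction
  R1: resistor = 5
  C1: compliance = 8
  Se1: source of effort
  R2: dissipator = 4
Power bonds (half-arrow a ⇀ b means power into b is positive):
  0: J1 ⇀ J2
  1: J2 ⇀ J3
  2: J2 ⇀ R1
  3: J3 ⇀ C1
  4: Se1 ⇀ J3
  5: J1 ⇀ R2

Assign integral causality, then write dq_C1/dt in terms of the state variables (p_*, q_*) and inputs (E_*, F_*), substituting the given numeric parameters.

bond 4 stroke→J3  (Se1 (Se) sets effort on bond)
bond 3 stroke→J3  (C1: C, integral causality)
bond 1 stroke→J2  (only one flow-in slot at J3)
bond 0 stroke→J1  (J2: bond 1 brought effort, rest push out)
bond 2 stroke→R1  (0-jn J2 has e-setter on 1)
bond 5 stroke→R2  (J1: last free bond brings flow in)

dq_C1/dt = 9*E_Se1/20 - 9*q_C1/160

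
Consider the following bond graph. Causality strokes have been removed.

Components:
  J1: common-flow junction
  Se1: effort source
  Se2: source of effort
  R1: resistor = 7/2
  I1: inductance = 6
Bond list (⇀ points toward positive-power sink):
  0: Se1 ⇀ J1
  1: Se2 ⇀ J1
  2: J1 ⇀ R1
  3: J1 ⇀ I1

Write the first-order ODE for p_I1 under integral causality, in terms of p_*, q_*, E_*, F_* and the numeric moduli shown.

dp_I1/dt = E_Se1 + E_Se2 - 7*p_I1/12

β0 →J1  (Se1 (Se) sets effort on bond)
β1 →J1  (source Se2 imposes e)
β3 →I1  (I1 outputs flow p/I1)
β2 →J1  (common-f at J1 fixed by 3)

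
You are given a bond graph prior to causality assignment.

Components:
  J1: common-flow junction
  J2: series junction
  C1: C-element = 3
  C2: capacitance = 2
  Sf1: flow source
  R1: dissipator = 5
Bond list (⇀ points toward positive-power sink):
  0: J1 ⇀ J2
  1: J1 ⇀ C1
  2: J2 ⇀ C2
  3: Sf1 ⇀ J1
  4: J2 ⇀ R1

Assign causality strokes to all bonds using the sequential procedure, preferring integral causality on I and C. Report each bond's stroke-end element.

β0 stroke at J1
β1 stroke at J1
β2 stroke at J2
β3 stroke at Sf1
β4 stroke at J2

bond 3 |Sf1  (Sf1 (Sf) sets flow on bond)
bond 0 |J1  (J1: bond 3 brought flow, rest push out)
bond 1 |J1  (J1: bond 3 brought flow, rest push out)
bond 2 |J2  (J2: bond 0 brought flow, rest push out)
bond 4 |J2  (J2: bond 0 brought flow, rest push out)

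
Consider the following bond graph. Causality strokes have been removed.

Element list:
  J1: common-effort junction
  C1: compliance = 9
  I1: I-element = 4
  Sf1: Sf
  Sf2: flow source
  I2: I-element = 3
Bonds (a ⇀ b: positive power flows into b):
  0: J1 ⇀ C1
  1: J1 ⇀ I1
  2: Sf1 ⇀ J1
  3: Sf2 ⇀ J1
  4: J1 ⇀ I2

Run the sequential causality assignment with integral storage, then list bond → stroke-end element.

β2 stroke→Sf1  (Sf1: flow source, stroke at near end)
β3 stroke→Sf2  (Sf2: flow source, stroke at near end)
β0 stroke→J1  (prefer integral on C1)
β1 stroke→I1  (J1: bond 0 brought effort, rest push out)
β4 stroke→I2  (J1: bond 0 brought effort, rest push out)

b0 stroke at J1
b1 stroke at I1
b2 stroke at Sf1
b3 stroke at Sf2
b4 stroke at I2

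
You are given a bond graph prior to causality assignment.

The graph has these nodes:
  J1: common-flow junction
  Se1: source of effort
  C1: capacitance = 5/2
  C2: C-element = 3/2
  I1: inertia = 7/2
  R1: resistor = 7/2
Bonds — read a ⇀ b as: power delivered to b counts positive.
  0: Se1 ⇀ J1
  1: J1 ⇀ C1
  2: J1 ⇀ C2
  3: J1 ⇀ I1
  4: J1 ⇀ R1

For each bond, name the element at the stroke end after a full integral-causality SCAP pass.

bond 0 |J1  (Se1: effort source, stroke at far end)
bond 1 |J1  (C1: C, integral causality)
bond 2 |J1  (prefer integral on C2)
bond 3 |I1  (I1 outputs flow p/I1)
bond 4 |J1  (J1: bond 3 brought flow, rest push out)

b0 |J1
b1 |J1
b2 |J1
b3 |I1
b4 |J1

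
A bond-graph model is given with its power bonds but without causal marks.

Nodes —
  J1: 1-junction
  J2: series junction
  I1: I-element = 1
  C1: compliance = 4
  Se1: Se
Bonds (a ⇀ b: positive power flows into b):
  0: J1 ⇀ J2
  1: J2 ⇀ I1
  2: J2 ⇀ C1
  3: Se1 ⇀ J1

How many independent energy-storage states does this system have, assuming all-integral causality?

#3 stroke at J1  (Se1: effort source, stroke at far end)
#0 stroke at J2  (J1 needs exactly one f-in)
#1 stroke at I1  (prefer integral on I1)
#2 stroke at J2  (common-f at J2 fixed by 1)

2  (C1, I1 all integral)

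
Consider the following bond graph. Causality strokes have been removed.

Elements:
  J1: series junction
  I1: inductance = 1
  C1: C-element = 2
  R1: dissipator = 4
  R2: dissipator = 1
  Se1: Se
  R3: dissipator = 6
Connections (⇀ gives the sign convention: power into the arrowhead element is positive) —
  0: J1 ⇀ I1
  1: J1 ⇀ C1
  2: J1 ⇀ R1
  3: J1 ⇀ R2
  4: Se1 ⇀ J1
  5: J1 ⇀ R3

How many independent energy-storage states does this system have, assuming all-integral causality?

bond 4 →J1  (Se1 (Se) sets effort on bond)
bond 0 →I1  (I1 outputs flow p/I1)
bond 1 →J1  (1-jn J1 has f-setter on 0)
bond 2 →J1  (1-jn J1 has f-setter on 0)
bond 3 →J1  (J1: bond 0 brought flow, rest push out)
bond 5 →J1  (common-f at J1 fixed by 0)

2  (C1, I1 all integral)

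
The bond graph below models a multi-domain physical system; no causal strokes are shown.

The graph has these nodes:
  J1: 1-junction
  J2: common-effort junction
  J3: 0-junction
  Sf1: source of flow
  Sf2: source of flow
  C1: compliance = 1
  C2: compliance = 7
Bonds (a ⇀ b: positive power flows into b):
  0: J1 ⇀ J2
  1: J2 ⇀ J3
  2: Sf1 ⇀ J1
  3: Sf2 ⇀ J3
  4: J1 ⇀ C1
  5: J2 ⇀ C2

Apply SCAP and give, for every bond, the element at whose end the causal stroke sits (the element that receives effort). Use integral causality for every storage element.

#0 stroke at J1
#1 stroke at J3
#2 stroke at Sf1
#3 stroke at Sf2
#4 stroke at J1
#5 stroke at J2

β2 →Sf1  (Sf1 fixes flow; stroke at Sf1)
β3 →Sf2  (source Sf2 imposes f)
β0 →J1  (J1 flow already set via bond 2)
β4 →J1  (1-jn J1 has f-setter on 2)
β1 →J3  (J3 needs exactly one e-in)
β5 →J2  (J2 needs exactly one e-in)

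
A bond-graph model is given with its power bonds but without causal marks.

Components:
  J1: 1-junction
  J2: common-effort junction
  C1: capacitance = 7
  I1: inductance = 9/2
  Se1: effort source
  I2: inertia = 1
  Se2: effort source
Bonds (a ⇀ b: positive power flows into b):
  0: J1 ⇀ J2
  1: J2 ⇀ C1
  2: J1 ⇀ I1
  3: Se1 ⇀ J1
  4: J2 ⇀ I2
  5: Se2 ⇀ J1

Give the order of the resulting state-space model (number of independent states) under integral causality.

bond 3 |J1  (Se1 fixes effort; stroke away)
bond 5 |J1  (Se2 (Se) sets effort on bond)
bond 1 |J2  (C1 integral (e out))
bond 0 |J1  (common-e at J2 fixed by 1)
bond 4 |I2  (common-e at J2 fixed by 1)
bond 2 |I1  (only one flow-in slot at J1)

3  (C1, I1, I2 all integral)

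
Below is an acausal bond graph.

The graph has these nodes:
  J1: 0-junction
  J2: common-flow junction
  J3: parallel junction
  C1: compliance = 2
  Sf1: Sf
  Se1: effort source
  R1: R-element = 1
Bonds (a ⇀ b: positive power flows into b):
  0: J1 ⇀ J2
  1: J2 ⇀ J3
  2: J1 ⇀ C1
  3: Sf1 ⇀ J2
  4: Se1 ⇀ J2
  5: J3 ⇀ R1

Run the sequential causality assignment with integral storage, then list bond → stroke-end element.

b3 stroke→Sf1  (source Sf1 imposes f)
b4 stroke→J2  (Se1 fixes effort; stroke away)
b0 stroke→J2  (common-f at J2 fixed by 3)
b1 stroke→J2  (common-f at J2 fixed by 3)
b5 stroke→J3  (J3 needs exactly one e-in)
b2 stroke→J1  (only one effort-in slot at J1)

β0 →J2
β1 →J2
β2 →J1
β3 →Sf1
β4 →J2
β5 →J3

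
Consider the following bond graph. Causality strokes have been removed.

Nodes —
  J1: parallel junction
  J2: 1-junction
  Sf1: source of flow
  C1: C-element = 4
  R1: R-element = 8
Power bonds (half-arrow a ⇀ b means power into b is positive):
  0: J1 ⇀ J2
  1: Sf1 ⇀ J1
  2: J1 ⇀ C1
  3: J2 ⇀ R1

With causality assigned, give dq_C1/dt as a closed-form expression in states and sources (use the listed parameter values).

dq_C1/dt = F_Sf1 - q_C1/32

b1 →Sf1  (Sf1 (Sf) sets flow on bond)
b2 →J1  (C1 integral (e out))
b0 →J2  (0-jn J1 has e-setter on 2)
b3 →R1  (closing 1-jn rule on J2)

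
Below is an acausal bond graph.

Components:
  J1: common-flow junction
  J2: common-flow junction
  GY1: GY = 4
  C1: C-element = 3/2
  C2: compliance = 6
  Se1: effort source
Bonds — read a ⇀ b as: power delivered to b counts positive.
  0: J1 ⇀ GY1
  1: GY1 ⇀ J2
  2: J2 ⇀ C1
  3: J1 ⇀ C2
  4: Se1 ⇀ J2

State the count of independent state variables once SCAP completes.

2  (C1, C2 all integral)

b4 stroke→J2  (Se1 (Se) sets effort on bond)
b2 stroke→J2  (C1: C, integral causality)
b1 stroke→GY1  (closing 1-jn rule on J2)
b0 stroke→GY1  (through GY1, causality inverts; strokes same side of GY1)
b3 stroke→J1  (J1 flow already set via bond 0)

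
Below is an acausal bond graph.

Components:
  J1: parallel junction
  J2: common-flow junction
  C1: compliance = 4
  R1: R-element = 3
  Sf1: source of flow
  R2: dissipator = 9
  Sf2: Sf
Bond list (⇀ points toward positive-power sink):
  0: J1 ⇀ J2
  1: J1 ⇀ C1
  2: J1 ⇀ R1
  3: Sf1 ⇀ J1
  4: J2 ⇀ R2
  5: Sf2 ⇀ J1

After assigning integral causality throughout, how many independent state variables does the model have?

β3 →Sf1  (source Sf1 imposes f)
β5 →Sf2  (Sf2 (Sf) sets flow on bond)
β1 →J1  (C1 outputs effort q/C1)
β0 →J2  (J1: bond 1 brought effort, rest push out)
β2 →R1  (0-jn J1 has e-setter on 1)
β4 →R2  (closing 1-jn rule on J2)

1  (C1 all integral)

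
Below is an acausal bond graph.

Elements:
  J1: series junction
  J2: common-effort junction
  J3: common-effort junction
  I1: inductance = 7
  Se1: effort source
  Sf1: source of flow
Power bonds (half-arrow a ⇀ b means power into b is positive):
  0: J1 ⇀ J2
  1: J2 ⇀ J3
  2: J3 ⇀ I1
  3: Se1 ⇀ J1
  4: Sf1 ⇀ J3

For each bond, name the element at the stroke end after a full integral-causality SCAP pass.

bond 0 stroke at J2
bond 1 stroke at J3
bond 2 stroke at I1
bond 3 stroke at J1
bond 4 stroke at Sf1

β3 |J1  (source Se1 imposes e)
β4 |Sf1  (Sf1 fixes flow; stroke at Sf1)
β0 |J2  (closing 1-jn rule on J1)
β1 |J3  (common-e at J2 fixed by 0)
β2 |I1  (J3: bond 1 brought effort, rest push out)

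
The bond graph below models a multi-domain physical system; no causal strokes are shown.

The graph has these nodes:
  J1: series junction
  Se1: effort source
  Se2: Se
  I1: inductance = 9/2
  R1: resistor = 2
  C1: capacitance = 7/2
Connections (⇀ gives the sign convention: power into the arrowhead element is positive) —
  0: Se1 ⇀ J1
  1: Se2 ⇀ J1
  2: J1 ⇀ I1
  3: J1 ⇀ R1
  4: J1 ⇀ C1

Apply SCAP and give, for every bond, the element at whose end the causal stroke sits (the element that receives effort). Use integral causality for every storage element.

b0 stroke at J1  (Se1 (Se) sets effort on bond)
b1 stroke at J1  (Se2 fixes effort; stroke away)
b2 stroke at I1  (prefer integral on I1)
b3 stroke at J1  (J1: bond 2 brought flow, rest push out)
b4 stroke at J1  (common-f at J1 fixed by 2)

β0 stroke at J1
β1 stroke at J1
β2 stroke at I1
β3 stroke at J1
β4 stroke at J1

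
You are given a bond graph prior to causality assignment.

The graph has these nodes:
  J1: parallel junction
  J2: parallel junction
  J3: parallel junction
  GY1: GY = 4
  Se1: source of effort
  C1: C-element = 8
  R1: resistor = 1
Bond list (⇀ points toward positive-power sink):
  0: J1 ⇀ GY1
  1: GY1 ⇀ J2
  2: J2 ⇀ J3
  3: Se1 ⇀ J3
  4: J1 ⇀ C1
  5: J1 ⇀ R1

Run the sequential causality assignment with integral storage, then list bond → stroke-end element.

β3 stroke→J3  (Se1: effort source, stroke at far end)
β2 stroke→J2  (J3: bond 3 brought effort, rest push out)
β1 stroke→GY1  (common-e at J2 fixed by 2)
β0 stroke→GY1  (through GY1, causality inverts; strokes same side of GY1)
β4 stroke→J1  (prefer integral on C1)
β5 stroke→R1  (J1 effort already set via bond 4)

b0 →GY1
b1 →GY1
b2 →J2
b3 →J3
b4 →J1
b5 →R1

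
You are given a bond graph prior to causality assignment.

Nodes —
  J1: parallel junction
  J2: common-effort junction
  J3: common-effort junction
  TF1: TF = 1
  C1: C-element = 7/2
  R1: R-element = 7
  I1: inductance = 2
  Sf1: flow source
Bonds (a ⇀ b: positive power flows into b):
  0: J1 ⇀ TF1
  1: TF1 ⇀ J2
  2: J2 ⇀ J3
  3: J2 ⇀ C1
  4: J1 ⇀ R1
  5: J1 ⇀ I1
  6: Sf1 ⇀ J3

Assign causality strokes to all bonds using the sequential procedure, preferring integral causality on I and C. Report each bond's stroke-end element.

#6 stroke at Sf1  (Sf1: flow source, stroke at near end)
#2 stroke at J3  (closing 0-jn rule on J3)
#3 stroke at J2  (prefer integral on C1)
#1 stroke at TF1  (J2 effort already set via bond 3)
#0 stroke at J1  (TF TF1: opposite of bond 1)
#4 stroke at R1  (0-jn J1 has e-setter on 0)
#5 stroke at I1  (J1: bond 0 brought effort, rest push out)

bond 0 |J1
bond 1 |TF1
bond 2 |J3
bond 3 |J2
bond 4 |R1
bond 5 |I1
bond 6 |Sf1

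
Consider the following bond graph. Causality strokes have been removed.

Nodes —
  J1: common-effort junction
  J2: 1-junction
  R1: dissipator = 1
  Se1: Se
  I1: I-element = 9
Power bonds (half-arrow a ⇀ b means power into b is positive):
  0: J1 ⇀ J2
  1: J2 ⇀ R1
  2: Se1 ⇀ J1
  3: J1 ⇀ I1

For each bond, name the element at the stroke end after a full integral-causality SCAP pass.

bond 2 stroke→J1  (Se1 (Se) sets effort on bond)
bond 0 stroke→J2  (common-e at J1 fixed by 2)
bond 3 stroke→I1  (J1: bond 2 brought effort, rest push out)
bond 1 stroke→R1  (closing 1-jn rule on J2)

bond 0 stroke at J2
bond 1 stroke at R1
bond 2 stroke at J1
bond 3 stroke at I1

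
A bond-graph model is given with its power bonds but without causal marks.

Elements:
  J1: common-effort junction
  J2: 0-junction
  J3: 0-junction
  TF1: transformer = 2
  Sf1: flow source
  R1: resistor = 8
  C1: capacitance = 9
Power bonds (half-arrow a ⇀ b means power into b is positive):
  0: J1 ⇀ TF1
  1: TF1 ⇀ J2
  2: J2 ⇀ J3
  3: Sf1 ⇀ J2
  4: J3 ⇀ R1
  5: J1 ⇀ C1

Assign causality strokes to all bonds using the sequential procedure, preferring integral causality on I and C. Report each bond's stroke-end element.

β3 stroke at Sf1  (Sf1 (Sf) sets flow on bond)
β5 stroke at J1  (C1 outputs effort q/C1)
β0 stroke at TF1  (0-jn J1 has e-setter on 5)
β1 stroke at J2  (TF1: transformer flips bond 0)
β2 stroke at J3  (J2 effort already set via bond 1)
β4 stroke at R1  (common-e at J3 fixed by 2)

bond 0 stroke at TF1
bond 1 stroke at J2
bond 2 stroke at J3
bond 3 stroke at Sf1
bond 4 stroke at R1
bond 5 stroke at J1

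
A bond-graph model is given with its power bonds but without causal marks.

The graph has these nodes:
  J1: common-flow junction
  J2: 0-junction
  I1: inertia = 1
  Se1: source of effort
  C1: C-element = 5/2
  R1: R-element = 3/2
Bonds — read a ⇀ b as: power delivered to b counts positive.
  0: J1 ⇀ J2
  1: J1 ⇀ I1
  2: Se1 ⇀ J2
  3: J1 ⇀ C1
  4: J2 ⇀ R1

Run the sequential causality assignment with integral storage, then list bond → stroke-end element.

bond 0 →J1
bond 1 →I1
bond 2 →J2
bond 3 →J1
bond 4 →R1

b2 stroke at J2  (Se1 (Se) sets effort on bond)
b0 stroke at J1  (0-jn J2 has e-setter on 2)
b4 stroke at R1  (0-jn J2 has e-setter on 2)
b1 stroke at I1  (prefer integral on I1)
b3 stroke at J1  (J1 flow already set via bond 1)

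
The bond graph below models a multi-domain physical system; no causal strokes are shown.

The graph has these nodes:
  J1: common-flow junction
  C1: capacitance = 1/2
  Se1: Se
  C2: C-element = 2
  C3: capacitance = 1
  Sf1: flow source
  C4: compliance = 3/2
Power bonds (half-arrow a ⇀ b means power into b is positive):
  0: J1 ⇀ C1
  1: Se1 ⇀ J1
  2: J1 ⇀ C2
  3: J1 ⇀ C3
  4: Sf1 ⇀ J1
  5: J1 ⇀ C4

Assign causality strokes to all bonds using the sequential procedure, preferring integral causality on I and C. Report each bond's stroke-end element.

bond 0 stroke→J1
bond 1 stroke→J1
bond 2 stroke→J1
bond 3 stroke→J1
bond 4 stroke→Sf1
bond 5 stroke→J1

b1 →J1  (Se1: effort source, stroke at far end)
b4 →Sf1  (source Sf1 imposes f)
b0 →J1  (J1: bond 4 brought flow, rest push out)
b2 →J1  (common-f at J1 fixed by 4)
b3 →J1  (J1: bond 4 brought flow, rest push out)
b5 →J1  (J1 flow already set via bond 4)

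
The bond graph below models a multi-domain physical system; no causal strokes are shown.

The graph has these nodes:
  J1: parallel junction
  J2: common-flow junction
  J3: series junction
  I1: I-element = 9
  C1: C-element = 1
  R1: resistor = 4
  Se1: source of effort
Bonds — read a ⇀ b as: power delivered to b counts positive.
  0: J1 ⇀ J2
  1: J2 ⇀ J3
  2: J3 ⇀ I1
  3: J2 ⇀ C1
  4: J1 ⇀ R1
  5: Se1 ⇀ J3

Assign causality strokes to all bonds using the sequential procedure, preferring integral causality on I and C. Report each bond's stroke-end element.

β0 →J2
β1 →J3
β2 →I1
β3 →J2
β4 →J1
β5 →J3

b5 →J3  (Se1: effort source, stroke at far end)
b2 →I1  (I1 outputs flow p/I1)
b1 →J3  (J3: bond 2 brought flow, rest push out)
b0 →J2  (common-f at J2 fixed by 1)
b3 →J2  (1-jn J2 has f-setter on 1)
b4 →J1  (only one effort-in slot at J1)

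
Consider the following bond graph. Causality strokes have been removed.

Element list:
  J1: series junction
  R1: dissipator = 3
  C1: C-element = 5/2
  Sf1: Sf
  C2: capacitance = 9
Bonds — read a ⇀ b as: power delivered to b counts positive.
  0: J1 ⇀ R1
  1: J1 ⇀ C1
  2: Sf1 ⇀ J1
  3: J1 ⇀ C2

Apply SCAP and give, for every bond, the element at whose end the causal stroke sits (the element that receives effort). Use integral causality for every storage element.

β2 stroke→Sf1  (Sf1: flow source, stroke at near end)
β0 stroke→J1  (J1 flow already set via bond 2)
β1 stroke→J1  (J1: bond 2 brought flow, rest push out)
β3 stroke→J1  (J1: bond 2 brought flow, rest push out)

β0 stroke at J1
β1 stroke at J1
β2 stroke at Sf1
β3 stroke at J1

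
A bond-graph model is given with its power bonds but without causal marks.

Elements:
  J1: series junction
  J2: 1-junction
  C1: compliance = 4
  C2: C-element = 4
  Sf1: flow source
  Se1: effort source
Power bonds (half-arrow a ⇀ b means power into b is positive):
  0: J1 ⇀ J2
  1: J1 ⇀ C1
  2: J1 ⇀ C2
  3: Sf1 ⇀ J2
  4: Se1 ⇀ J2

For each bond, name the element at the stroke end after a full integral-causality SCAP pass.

#0 →J2
#1 →J1
#2 →J1
#3 →Sf1
#4 →J2

b3 →Sf1  (source Sf1 imposes f)
b4 →J2  (Se1 (Se) sets effort on bond)
b0 →J2  (J2: bond 3 brought flow, rest push out)
b1 →J1  (J1 flow already set via bond 0)
b2 →J1  (1-jn J1 has f-setter on 0)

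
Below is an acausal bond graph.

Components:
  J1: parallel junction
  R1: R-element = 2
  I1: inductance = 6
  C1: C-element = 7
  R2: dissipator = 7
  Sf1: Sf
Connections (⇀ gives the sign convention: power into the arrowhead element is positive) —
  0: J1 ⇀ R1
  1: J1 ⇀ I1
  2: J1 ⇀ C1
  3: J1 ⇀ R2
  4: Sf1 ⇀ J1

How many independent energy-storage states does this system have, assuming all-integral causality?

2  (C1, I1 all integral)

b4 stroke→Sf1  (Sf1 (Sf) sets flow on bond)
b1 stroke→I1  (I1 outputs flow p/I1)
b2 stroke→J1  (C1 integral (e out))
b0 stroke→R1  (common-e at J1 fixed by 2)
b3 stroke→R2  (J1 effort already set via bond 2)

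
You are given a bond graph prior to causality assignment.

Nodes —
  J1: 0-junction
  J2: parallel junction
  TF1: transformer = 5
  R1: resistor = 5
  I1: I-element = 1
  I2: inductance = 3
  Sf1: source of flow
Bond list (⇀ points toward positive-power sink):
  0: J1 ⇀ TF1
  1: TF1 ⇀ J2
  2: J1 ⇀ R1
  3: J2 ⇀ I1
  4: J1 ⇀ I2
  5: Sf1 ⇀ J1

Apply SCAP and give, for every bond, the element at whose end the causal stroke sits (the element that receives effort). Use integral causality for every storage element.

#5 |Sf1  (Sf1 (Sf) sets flow on bond)
#3 |I1  (I1 integral (f out))
#1 |J2  (closing 0-jn rule on J2)
#0 |TF1  (TF1: transformer flips bond 1)
#4 |I2  (I2 integral (f out))
#2 |J1  (closing 0-jn rule on J1)

bond 0 →TF1
bond 1 →J2
bond 2 →J1
bond 3 →I1
bond 4 →I2
bond 5 →Sf1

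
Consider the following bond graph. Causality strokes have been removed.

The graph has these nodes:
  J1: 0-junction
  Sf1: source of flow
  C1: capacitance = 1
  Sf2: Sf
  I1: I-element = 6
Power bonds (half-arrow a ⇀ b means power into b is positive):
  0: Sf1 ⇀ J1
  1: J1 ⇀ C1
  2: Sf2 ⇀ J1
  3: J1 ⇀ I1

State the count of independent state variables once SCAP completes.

2  (C1, I1 all integral)

#0 stroke→Sf1  (Sf1 fixes flow; stroke at Sf1)
#2 stroke→Sf2  (Sf2 fixes flow; stroke at Sf2)
#1 stroke→J1  (C1 outputs effort q/C1)
#3 stroke→I1  (J1: bond 1 brought effort, rest push out)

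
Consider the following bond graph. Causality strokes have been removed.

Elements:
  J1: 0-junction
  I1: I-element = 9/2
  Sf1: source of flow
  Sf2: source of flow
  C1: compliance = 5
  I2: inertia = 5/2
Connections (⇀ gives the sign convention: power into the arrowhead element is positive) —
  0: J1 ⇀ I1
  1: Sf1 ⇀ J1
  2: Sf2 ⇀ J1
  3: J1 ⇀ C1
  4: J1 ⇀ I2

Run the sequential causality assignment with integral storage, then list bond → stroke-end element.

β0 |I1
β1 |Sf1
β2 |Sf2
β3 |J1
β4 |I2

β1 stroke at Sf1  (Sf1: flow source, stroke at near end)
β2 stroke at Sf2  (Sf2 fixes flow; stroke at Sf2)
β0 stroke at I1  (I1 outputs flow p/I1)
β3 stroke at J1  (C1: C, integral causality)
β4 stroke at I2  (J1 effort already set via bond 3)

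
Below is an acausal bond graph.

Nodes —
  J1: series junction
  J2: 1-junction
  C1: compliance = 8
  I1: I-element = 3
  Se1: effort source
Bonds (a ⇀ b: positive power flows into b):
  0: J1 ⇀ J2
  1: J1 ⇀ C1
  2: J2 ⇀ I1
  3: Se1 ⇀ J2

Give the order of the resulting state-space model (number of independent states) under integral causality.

2  (C1, I1 all integral)

b3 stroke→J2  (source Se1 imposes e)
b1 stroke→J1  (C1 integral (e out))
b0 stroke→J2  (closing 1-jn rule on J1)
b2 stroke→I1  (closing 1-jn rule on J2)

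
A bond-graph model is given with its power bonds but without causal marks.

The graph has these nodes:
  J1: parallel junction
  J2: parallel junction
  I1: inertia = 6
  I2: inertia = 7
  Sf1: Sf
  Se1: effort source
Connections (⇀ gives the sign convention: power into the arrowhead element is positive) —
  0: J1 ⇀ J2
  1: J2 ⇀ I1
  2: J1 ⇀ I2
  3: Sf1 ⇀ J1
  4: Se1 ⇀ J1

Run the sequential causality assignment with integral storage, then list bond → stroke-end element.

b0 stroke→J2
b1 stroke→I1
b2 stroke→I2
b3 stroke→Sf1
b4 stroke→J1

β3 stroke→Sf1  (source Sf1 imposes f)
β4 stroke→J1  (source Se1 imposes e)
β0 stroke→J2  (0-jn J1 has e-setter on 4)
β2 stroke→I2  (J1 effort already set via bond 4)
β1 stroke→I1  (0-jn J2 has e-setter on 0)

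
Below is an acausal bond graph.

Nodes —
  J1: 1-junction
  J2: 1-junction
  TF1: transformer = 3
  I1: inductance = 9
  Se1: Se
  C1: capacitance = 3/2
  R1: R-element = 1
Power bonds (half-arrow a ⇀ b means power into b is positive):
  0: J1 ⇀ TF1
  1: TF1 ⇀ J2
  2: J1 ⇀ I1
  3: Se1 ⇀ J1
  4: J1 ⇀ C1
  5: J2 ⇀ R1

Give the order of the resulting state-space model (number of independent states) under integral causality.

β3 stroke at J1  (Se1 (Se) sets effort on bond)
β2 stroke at I1  (I1 outputs flow p/I1)
β0 stroke at J1  (common-f at J1 fixed by 2)
β4 stroke at J1  (common-f at J1 fixed by 2)
β1 stroke at TF1  (through TF1, causality passes straight; one stroke at TF1)
β5 stroke at J2  (J2: bond 1 brought flow, rest push out)

2  (C1, I1 all integral)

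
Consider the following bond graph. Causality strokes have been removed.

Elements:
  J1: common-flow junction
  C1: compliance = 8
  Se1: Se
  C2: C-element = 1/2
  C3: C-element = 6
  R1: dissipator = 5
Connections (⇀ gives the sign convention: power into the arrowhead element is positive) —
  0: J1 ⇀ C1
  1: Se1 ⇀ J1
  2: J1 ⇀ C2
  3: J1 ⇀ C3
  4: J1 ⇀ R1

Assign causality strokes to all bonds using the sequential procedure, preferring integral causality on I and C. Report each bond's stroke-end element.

β1 →J1  (Se1 fixes effort; stroke away)
β0 →J1  (C1 outputs effort q/C1)
β2 →J1  (C2 integral (e out))
β3 →J1  (C3 integral (e out))
β4 →R1  (J1: last free bond brings flow in)

bond 0 |J1
bond 1 |J1
bond 2 |J1
bond 3 |J1
bond 4 |R1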